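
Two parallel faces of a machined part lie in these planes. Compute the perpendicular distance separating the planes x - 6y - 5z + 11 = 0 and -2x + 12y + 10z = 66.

Divide the second equation by -2 to match normals: x - 6y - 5z = -33.
With common normal n = (1, -6, -5) (|n| = √62), the distance is |(-11) − (-33)|/|n| = 22/√62 = 11√62/31.

22/√62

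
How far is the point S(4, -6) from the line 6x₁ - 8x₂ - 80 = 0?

4/5

d = |6·4 + (-8)·(-6) − 80| / √(36 + 64) = |-8|/10 = 4/5.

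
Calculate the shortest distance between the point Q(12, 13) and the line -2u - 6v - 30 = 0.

The normal to the line is n = (-2, -6) with |n| = 2√10.
|n·Q − 30| = |-102 − 30| = 132, so the distance is 132/(2√10) = 66/√10.

33√10/5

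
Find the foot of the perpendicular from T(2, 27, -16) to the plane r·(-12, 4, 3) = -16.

(74/13, 335/13, -220/13)

The perpendicular from T has direction n = (-12, 4, 3): r = (2, 27, -16) + λ(-12, 4, 3).
Substitute into the plane: n·(T + λn) = -16 gives 36 + 169λ = -16, so λ = -4/13.
Foot = (2, 27, -16) + (-4/13)·(-12, 4, 3) = (74/13, 335/13, -220/13).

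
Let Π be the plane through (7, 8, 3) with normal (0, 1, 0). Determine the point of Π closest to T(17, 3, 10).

The perpendicular from T has direction n = (0, 1, 0): r = (17, 3, 10) + μ(0, 1, 0).
Substitute into the plane: n·(T + μn) = 8 gives 3 + 1μ = 8, so μ = 5.
Foot = (17, 3, 10) + 5·(0, 1, 0) = (17, 8, 10).

(17, 8, 10)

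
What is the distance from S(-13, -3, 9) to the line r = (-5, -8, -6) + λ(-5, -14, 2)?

Direction vector d = (-5, -14, 2).
AP = (-8, 5, 15); AP·d = 0, |AP|² = 314, |d|² = 225.
distance² = |AP|² − (AP·d)²/|d|² = 314 − 0/225 = 314, so the distance is √314.

√314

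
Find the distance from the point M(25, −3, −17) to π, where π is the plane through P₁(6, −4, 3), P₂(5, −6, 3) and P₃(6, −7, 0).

17/√6

P₁P₂ = (−1, −2, 0) and P₁P₃ = (0, −3, −3), so a normal is n = P₁P₂ × P₁P₃ = (6, −3, 3).
Then n·(25, −3, −17) − 57 = 51.
|n| = √(36 + 9 + 9) = 3√6, so the distance is |51|/(3√6) = 17/√6.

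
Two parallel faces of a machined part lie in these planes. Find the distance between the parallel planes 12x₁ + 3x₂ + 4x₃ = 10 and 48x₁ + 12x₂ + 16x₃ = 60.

5/13

Divide the second equation by 4 to match normals: 12x₁ + 3x₂ + 4x₃ = 15.
With common normal n = (12, 3, 4) (|n| = 13), the distance is |10 − 15|/|n| = 5/13.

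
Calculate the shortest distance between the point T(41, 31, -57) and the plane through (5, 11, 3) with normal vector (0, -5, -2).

The plane has equation n·(r − (5, 11, 3)) = 0, i.e. n·r = -61.
n = (0, -5, -2); n·P − (-61) = 20; |n| = √29; distance = 20/√29 = 20√29/29.

20/√29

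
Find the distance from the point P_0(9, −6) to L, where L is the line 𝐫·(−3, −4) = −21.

d = |(-3)·9 + (-4)·(-6) − (-21)| / √(9 + 16) = |18|/5 = 18/5.

18/5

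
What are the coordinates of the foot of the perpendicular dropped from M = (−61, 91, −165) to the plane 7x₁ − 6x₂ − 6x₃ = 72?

(-636/11, 971/11, -1845/11)

The perpendicular from M has direction n = (7, −6, −6): r = (−61, 91, −165) + μ(7, −6, −6).
Substitute into the plane: n·(M + μn) = 72 gives 17 + 121μ = 72, so μ = 5/11.
Foot = (−61, 91, −165) + (5/11)·(7, −6, −6) = (−636/11, 971/11, −1845/11).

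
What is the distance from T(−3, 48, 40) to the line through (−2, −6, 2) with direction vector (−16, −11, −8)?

Direction vector d = (−16, −11, −8).
AP = (−1, 54, 38); AP·d = -882, |AP|² = 4361, |d|² = 441.
distance² = |AP|² − (AP·d)²/|d|² = 4361 − 777924/441 = 2597, so the distance is 7√53.

7√53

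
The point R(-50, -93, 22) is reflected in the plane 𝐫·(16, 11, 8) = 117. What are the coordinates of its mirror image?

n = (16, 11, 8), |n|² = 441, n·R − 117 = -1764, so t = -1764/441 = -4.
Foot F = R − (-4)·n = (14, -49, 54); the reflection is 2F − R = (78, -5, 86).

(78, -5, 86)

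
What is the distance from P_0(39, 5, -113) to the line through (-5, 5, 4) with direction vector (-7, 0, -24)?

75

Direction vector d = (-7, 0, -24).
AP = (44, 0, -117); AP·d = 2500, |AP|² = 15625, |d|² = 625.
distance² = |AP|² − (AP·d)²/|d|² = 15625 − 6250000/625 = 5625, so the distance is 75.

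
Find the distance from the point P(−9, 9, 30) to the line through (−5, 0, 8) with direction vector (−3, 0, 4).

√181

Direction vector d = (−3, 0, 4).
AP = (−4, 9, 22); AP·d = 100, |AP|² = 581, |d|² = 25.
distance² = |AP|² − (AP·d)²/|d|² = 581 − 10000/25 = 181, so the distance is √181.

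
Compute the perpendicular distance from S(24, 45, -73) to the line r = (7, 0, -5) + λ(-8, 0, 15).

Direction vector d = (-8, 0, 15).
AP = (17, 45, -68), and AP × d = (675, 289, 360).
|AP × d|² = 668746 and |d|² = 289, so the distance is √(668746/289) = √2314.

√2314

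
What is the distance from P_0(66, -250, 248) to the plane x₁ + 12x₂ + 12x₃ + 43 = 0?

5

d = |1·66 + 12·(-250) + 12·248 − (-43)| / √(1 + 144 + 144) = |85| / 17 = 5.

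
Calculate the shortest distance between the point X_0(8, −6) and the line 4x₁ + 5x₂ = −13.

The normal to the line is n = (4, 5) with |n| = √41.
|n·X_0 − (-13)| = |2 − (-13)| = 15, so the distance is 15/√41 = 15√41/41.

15/√41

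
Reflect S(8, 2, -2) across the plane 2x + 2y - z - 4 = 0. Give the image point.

n = (2, 2, -1), |n|² = 9, n·S − 4 = 18, so t = 18/9 = 2.
Foot F = S − 2·n = (4, -2, 0); the reflection is 2F − S = (0, -6, 2).

(0, -6, 2)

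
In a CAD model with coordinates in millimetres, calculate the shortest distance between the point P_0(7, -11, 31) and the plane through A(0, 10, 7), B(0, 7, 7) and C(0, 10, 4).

AB = (0, -3, 0) and AC = (0, 0, -3), so a normal is n = AB × AC = (9, 0, 0).
Then n·(7, -11, 31) - 0 = 63.
|n| = √(81 + 0 + 0) = 9, so the distance is |63|/9 = 7.

7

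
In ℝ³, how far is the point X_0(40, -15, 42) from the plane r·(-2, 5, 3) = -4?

Normal vector n = (-2, 5, 3), and n·(40, -15, 42) - (-4) = -25.
|n| = √(4 + 25 + 9) = √38, so the distance is |-25|/√38 = 25/√38.

25√38/38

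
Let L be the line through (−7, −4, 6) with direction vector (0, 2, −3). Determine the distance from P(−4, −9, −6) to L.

Direction vector d = (0, 2, −3).
AP = (3, −5, −12); AP·d = 26, |AP|² = 178, |d|² = 13.
distance² = |AP|² − (AP·d)²/|d|² = 178 − 676/13 = 126, so the distance is 3√14.

3√14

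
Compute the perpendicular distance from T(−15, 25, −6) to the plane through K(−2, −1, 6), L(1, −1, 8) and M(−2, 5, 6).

KL = (3, 0, 2) and KM = (0, 6, 0), so a normal is n = KL × KM = (−12, 0, 18).
n = (−12, 0, 18); n·P − 132 = -60; |n| = 6√13; distance = 60/(6√13) = 10/√13.

10/√13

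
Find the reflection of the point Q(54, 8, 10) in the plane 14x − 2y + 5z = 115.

With n = (14, −2, 5), the signed offset is (n·Q − 115)/|n|² = 675/225 = 3.
Q' = Q − 2t·n = (54, 8, 10) − 6·(14, −2, 5) = (−30, 20, −20).

(-30, 20, -20)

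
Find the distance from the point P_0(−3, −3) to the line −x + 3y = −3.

3/√10

d = |(-1)·(-3) + 3·(-3) − (-3)| / √(1 + 9) = |-3|/√10 = 3√10/10.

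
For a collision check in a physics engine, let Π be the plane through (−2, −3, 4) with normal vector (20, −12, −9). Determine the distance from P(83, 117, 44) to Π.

4

The plane has equation n·(r − (−2, −3, 4)) = 0, i.e. n·r = -40.
d = |20·83 + (-12)·117 + (-9)·44 − (-40)| / √(400 + 144 + 81) = |-100| / 25 = 4.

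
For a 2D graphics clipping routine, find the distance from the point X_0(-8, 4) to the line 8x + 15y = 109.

d = |8·(-8) + 15·4 − 109| / √(64 + 225) = |-113|/17 = 113/17.

113/17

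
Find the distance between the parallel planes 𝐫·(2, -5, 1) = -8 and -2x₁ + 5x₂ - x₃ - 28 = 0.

20/√30

Divide the second equation by -1 to match normals: 2x₁ - 5x₂ + x₃ = -28.
Both planes have normal n = (2, -5, 1), |n| = √30. Any point on the first plane is at distance |(-28) − (-8)|/|n| = 20/√30 from the second.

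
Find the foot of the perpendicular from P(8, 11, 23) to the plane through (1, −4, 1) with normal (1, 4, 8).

(5, -1, -1)

The perpendicular from P has direction n = (1, 4, 8): r = (8, 11, 23) + λ(1, 4, 8).
Substitute into the plane: n·(P + λn) = -7 gives 236 + 81λ = -7, so λ = -3.
Foot = (8, 11, 23) + (-3)·(1, 4, 8) = (5, −1, −1).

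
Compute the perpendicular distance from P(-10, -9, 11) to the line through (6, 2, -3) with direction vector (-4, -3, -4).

Direction vector d = (-4, -3, -4).
AP = (-16, -11, 14), and AP × d = (86, -120, 4).
|AP × d|² = 21812 and |d|² = 41, so the distance is √(21812/41) = √532 = 2√133.

2√133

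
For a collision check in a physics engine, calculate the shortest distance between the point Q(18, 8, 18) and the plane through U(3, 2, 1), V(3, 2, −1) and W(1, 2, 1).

6

UV = (0, 0, −2) and UW = (−2, 0, 0), so a normal is n = UV × UW = (0, 4, 0).
n = (0, 4, 0); n·P − 8 = 24; |n| = 4; distance = 24/4 = 6.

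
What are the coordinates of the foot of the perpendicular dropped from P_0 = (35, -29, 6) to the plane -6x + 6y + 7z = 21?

n = (-6, 6, 7), |n|² = 121, and n·P_0 − 21 = -363.
t = -363/121 = -3, so the foot is P_0 − t·n = (35, -29, 6) − (-3)·(-6, 6, 7) = (17, -11, 27).

(17, -11, 27)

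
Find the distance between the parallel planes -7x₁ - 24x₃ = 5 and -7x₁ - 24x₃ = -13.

Both planes have normal n = (-7, 0, -24), |n| = 25. Any point on the first plane is at distance |(-13) − 5|/|n| = 18/25 from the second.

18/25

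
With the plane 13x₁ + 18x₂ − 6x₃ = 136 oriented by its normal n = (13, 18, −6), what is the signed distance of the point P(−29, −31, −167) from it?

-3

n·P − 136 = -69.
|n| = 23, so the signed distance is -69/23 = -3.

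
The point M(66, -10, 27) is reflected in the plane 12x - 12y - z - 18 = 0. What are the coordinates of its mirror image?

(-6, 62, 33)

With n = (12, -12, -1), the signed offset is (n·M − 18)/|n|² = 867/289 = 3.
M' = M − 2t·n = (66, -10, 27) − 6·(12, -12, -1) = (-6, 62, 33).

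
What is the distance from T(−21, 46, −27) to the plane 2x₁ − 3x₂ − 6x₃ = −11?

1

n = (2, −3, −6); n·P − (-11) = -7; |n| = 7; distance = 7/7 = 1.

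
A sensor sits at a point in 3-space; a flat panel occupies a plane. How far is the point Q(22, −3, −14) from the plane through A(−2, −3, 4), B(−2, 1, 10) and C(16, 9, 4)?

12√17/17

AB = (0, 4, 6) and AC = (18, 12, 0), so a normal is n = AB × AC = (−72, 108, −72).
d = |(-72)·22 + 108·(-3) + (-72)·(-14) − (-468)| / √(5184 + 11664 + 5184) = |-432| / (36√17) = 12/√17.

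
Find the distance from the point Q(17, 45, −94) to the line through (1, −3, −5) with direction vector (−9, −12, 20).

√481

Direction vector d = (−9, −12, 20).
AP = (16, 48, −89), and AP × d = (−108, 481, 240).
|AP × d|² = 300625 and |d|² = 625, so the distance is √(300625/625) = √481.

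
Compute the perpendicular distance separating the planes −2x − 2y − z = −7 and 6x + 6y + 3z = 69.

Divide the second equation by -3 to match normals: −2x − 2y − z = -23.
Both planes have normal n = (−2, −2, −1), |n| = 3. Any point on the first plane is at distance |(-23) − (-7)|/|n| = 16/3 from the second.

16/3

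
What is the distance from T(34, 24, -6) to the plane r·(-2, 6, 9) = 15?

7/11

Normal vector n = (-2, 6, 9), and n·(34, 24, -6) - 15 = 7.
|n| = √(4 + 36 + 81) = 11, so the distance is |7|/11 = 7/11.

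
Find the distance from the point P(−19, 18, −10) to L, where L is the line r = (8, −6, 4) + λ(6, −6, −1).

Direction vector d = (6, −6, −1).
AP = (−27, 24, −14); AP·d = -292, |AP|² = 1501, |d|² = 73.
distance² = |AP|² − (AP·d)²/|d|² = 1501 − 85264/73 = 333, so the distance is 3√37.

3√37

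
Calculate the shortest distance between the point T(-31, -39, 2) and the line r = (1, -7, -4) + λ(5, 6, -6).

Direction vector d = (5, 6, -6).
AP = (-32, -32, 6); AP·d = -388, |AP|² = 2084, |d|² = 97.
distance² = |AP|² − (AP·d)²/|d|² = 2084 − 150544/97 = 532, so the distance is 2√133.

2√133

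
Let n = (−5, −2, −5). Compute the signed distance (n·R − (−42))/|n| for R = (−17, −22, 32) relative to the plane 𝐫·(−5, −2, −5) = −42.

n·R − (-42) = 11.
|n| = 3√6, so the signed distance is 11/(3√6).

11/(3√6)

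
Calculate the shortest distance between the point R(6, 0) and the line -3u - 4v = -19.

1/5

The normal to the line is n = (-3, -4) with |n| = 5.
|n·R − (-19)| = |-18 − (-19)| = 1, so the distance is 1/5.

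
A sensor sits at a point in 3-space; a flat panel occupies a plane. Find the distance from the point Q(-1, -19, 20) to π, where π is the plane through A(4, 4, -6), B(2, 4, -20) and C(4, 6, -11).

7/15

AB = (-2, 0, -14) and AC = (0, 2, -5), so a normal is n = AB × AC = (28, -10, -4).
d = |28·(-1) + (-10)·(-19) + (-4)·20 − 96| / √(784 + 100 + 16) = |-14| / 30 = 7/15.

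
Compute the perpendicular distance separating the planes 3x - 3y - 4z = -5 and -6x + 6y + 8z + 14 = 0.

Divide the second equation by -2 to match normals: 3x - 3y - 4z = 7.
Both planes have normal n = (3, -3, -4), |n| = √34. Any point on the first plane is at distance |7 − (-5)|/|n| = 12/√34 from the second.

6√34/17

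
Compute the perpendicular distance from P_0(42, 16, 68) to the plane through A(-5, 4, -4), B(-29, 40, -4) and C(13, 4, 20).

AB = (-24, 36, 0) and AC = (18, 0, 24), so a normal is n = AB × AC = (864, 576, -648).
Then n·(42, 16, 68) - 576 = 864.
|n| = √(746496 + 331776 + 419904) = 1224, so the distance is |864|/1224 = 12/17.

12/17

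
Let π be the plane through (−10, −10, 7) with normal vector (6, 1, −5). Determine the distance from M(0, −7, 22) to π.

The plane has equation n·(r − (−10, −10, 7)) = 0, i.e. n·r = -105.
n = (6, 1, −5); n·P − (-105) = -12; |n| = √62; distance = 12/√62 = 6√62/31.

6√62/31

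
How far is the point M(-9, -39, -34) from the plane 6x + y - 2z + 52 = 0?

27/√41

Normal vector n = (6, 1, -2), and n·(-9, -39, -34) - (-52) = 27.
|n| = √(36 + 1 + 4) = √41, so the distance is |27|/√41 = 27/√41.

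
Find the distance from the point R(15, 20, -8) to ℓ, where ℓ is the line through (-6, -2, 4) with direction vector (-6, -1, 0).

3√53

Direction vector d = (-6, -1, 0).
AP = (21, 22, -12); AP·d = -148, |AP|² = 1069, |d|² = 37.
distance² = |AP|² − (AP·d)²/|d|² = 1069 − 21904/37 = 477, so the distance is 3√53.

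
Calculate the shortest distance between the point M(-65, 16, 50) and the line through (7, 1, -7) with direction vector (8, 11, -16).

3√521

Direction vector d = (8, 11, -16).
AP = (-72, 15, 57); AP·d = -1323, |AP|² = 8658, |d|² = 441.
distance² = |AP|² − (AP·d)²/|d|² = 8658 − 1750329/441 = 4689, so the distance is 3√521.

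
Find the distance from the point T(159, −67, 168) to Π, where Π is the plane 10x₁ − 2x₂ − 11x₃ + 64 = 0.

4

Normal vector n = (10, −2, −11), and n·(159, −67, 168) − (−64) = −60.
|n| = √(100 + 4 + 121) = 15, so the distance is |-60|/15 = 4.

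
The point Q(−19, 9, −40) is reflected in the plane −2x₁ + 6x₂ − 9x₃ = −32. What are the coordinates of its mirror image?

With n = (−2, 6, −9), the signed offset is (n·Q − (-32))/|n|² = 484/121 = 4.
Q' = Q − 2t·n = (−19, 9, −40) − 8·(−2, 6, −9) = (−3, −39, 32).

(-3, -39, 32)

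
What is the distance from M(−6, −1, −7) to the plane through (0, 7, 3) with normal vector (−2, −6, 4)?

The plane has equation n·(r − (0, 7, 3)) = 0, i.e. n·r = -30.
Then n·(−6, −1, −7) − (−30) = 20.
|n| = √(4 + 36 + 16) = 2√14, so the distance is |20|/(2√14) = 5√14/7.

5√14/7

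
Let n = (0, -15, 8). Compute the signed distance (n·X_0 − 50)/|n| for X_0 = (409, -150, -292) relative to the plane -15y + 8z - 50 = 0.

n·X_0 − 50 = -136.
|n| = 17, so the signed distance is -136/17 = -8.

-8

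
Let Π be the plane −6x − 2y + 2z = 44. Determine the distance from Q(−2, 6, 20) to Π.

2/√11

d = |(-6)·(-2) + (-2)·6 + 2·20 − 44| / √(36 + 4 + 4) = |-4| / (2√11) = 2/√11.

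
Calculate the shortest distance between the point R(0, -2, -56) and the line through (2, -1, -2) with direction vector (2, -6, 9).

√985

Direction vector d = (2, -6, 9).
AP = (-2, -1, -54), and AP × d = (-333, -90, 14).
|AP × d|² = 119185 and |d|² = 121, so the distance is √(119185/121) = √985.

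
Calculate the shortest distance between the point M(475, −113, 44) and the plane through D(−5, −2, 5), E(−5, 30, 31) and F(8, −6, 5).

7

DE = (0, 32, 26) and DF = (13, −4, 0), so a normal is n = DE × DF = (104, 338, −416).
n = (104, 338, −416); n·P − (-3276) = -3822; |n| = 546; distance = 3822/546 = 7.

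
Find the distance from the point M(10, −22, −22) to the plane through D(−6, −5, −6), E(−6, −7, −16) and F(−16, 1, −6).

DE = (0, −2, −10) and DF = (−10, 6, 0), so a normal is n = DE × DF = (60, 100, −20).
d = |60·10 + 100·(-22) + (-20)·(-22) − (-740)| / √(3600 + 10000 + 400) = |-420| / (20√35) = 21/√35.

21/√35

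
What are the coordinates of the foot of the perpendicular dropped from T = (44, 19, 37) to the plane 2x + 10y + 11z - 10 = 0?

(38, -11, 4)

n = (2, 10, 11), |n|² = 225, and n·T − 10 = 675.
t = 675/225 = 3, so the foot is T − t·n = (44, 19, 37) − 3·(2, 10, 11) = (38, -11, 4).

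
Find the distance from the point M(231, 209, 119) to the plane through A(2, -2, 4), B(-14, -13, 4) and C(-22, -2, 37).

AB = (-16, -11, 0) and AC = (-24, 0, 33), so a normal is n = AB × AC = (-363, 528, -264).
Then n·(231, 209, 119) - (-2838) = -2079.
|n| = √(131769 + 278784 + 69696) = 693, so the distance is |-2079|/693 = 3.

3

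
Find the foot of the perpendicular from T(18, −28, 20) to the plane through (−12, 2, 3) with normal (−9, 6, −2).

(-18, -4, 12)

The perpendicular from T has direction n = (−9, 6, −2): r = (18, −28, 20) + t(−9, 6, −2).
Substitute into the plane: n·(T + tn) = 114 gives -370 + 121t = 114, so t = 4.
Foot = (18, −28, 20) + 4·(−9, 6, −2) = (−18, −4, 12).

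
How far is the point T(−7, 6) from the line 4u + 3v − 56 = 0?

66/5

d = |4·(-7) + 3·6 − 56| / √(16 + 9) = |-66|/5 = 66/5.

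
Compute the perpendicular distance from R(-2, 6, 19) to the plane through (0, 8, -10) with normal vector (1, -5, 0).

8/√26

The plane has equation n·(r − (0, 8, -10)) = 0, i.e. n·r = -40.
d = |1·(-2) + (-5)·6 − (-40)| / √(1 + 25 + 0) = |8| / √26 = 4√26/13.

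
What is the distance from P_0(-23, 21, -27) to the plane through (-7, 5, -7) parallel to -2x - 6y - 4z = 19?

Parallel planes share the normal n = (-2, -6, -4); since (-7, 5, -7) lies on the plane, its equation is -2x - 6y - 4z = 12.
Then n·(-23, 21, -27) - 12 = 16.
|n| = √(4 + 36 + 16) = 2√14, so the distance is |16|/(2√14) = 8/√14.

4√14/7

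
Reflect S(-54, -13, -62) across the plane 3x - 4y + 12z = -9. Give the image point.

n = (3, -4, 12), |n|² = 169, n·S − (-9) = -845, so t = -845/169 = -5.
Foot F = S − (-5)·n = (-39, -33, -2); the reflection is 2F − S = (-24, -53, 58).

(-24, -53, 58)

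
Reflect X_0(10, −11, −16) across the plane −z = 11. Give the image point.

n = (0, 0, −1), |n|² = 1, n·X_0 − 11 = 5, so t = 5/1 = 5.
Foot F = X_0 − 5·n = (10, −11, −11); the reflection is 2F − X_0 = (10, −11, −6).

(10, -11, -6)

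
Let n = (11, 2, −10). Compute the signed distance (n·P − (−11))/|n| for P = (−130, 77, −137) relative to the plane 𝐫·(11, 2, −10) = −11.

7

n·P − (-11) = 105.
|n| = 15, so the signed distance is 105/15 = 7.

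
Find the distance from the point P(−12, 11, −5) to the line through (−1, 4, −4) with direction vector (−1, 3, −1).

6√2

Direction vector d = (−1, 3, −1).
AP = (−11, 7, −1); AP·d = 33, |AP|² = 171, |d|² = 11.
distance² = |AP|² − (AP·d)²/|d|² = 171 − 1089/11 = 72, so the distance is 6√2.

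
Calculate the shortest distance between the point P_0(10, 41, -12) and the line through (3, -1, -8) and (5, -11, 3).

A direction vector is d = (2, -10, 11).
AP = (7, 42, -4); AP·d = -450, |AP|² = 1829, |d|² = 225.
distance² = |AP|² − (AP·d)²/|d|² = 1829 − 202500/225 = 929, so the distance is √929.

√929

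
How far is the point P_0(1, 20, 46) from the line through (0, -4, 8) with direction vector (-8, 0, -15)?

√865

Direction vector d = (-8, 0, -15).
AP = (1, 24, 38); AP·d = -578, |AP|² = 2021, |d|² = 289.
distance² = |AP|² − (AP·d)²/|d|² = 2021 − 334084/289 = 865, so the distance is √865.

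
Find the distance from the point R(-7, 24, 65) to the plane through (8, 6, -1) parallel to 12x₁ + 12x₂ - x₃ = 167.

Parallel planes share the normal n = (12, 12, -1); since (8, 6, -1) lies on the plane, its equation is 12x₁ + 12x₂ - x₃ = 169.
n = (12, 12, -1); n·P − 169 = -30; |n| = 17; distance = 30/17.

30/17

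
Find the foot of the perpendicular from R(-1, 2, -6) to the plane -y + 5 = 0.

(-1, 5, -6)

n = (0, -1, 0), |n|² = 1, and n·R − (-5) = 3.
t = 3/1 = 3, so the foot is R − t·n = (-1, 2, -6) − 3·(0, -1, 0) = (-1, 5, -6).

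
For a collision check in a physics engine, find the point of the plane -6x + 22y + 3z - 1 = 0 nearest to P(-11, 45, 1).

(1, 1, -5)

The perpendicular from P has direction n = (-6, 22, 3): r = (-11, 45, 1) + λ(-6, 22, 3).
Substitute into the plane: n·(P + λn) = 1 gives 1059 + 529λ = 1, so λ = -2.
Foot = (-11, 45, 1) + (-2)·(-6, 22, 3) = (1, 1, -5).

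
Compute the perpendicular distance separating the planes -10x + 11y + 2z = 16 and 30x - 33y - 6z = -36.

4/15

Divide the second equation by -3 to match normals: -10x + 11y + 2z = 12.
Both planes have normal n = (-10, 11, 2), |n| = 15. Any point on the first plane is at distance |12 − 16|/|n| = 4/15 from the second.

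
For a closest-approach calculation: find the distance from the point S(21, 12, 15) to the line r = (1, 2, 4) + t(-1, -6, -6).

Direction vector d = (-1, -6, -6).
AP = (20, 10, 11), and AP × d = (6, 109, -110).
|AP × d|² = 24017 and |d|² = 73, so the distance is √(24017/73) = √329.

√329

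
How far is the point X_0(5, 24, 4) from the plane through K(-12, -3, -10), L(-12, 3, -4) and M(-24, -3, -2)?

5√22/22

KL = (0, 6, 6) and KM = (-12, 0, 8), so a normal is n = KL × KM = (48, -72, 72).
Then n·(5, 24, 4) - (-1080) = -120.
|n| = √(2304 + 5184 + 5184) = 24√22, so the distance is |-120|/(24√22) = 5√22/22.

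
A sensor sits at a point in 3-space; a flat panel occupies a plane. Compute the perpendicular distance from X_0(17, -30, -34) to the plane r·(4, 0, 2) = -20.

Normal vector n = (4, 0, 2), and n·(17, -30, -34) - (-20) = 20.
|n| = √(16 + 0 + 4) = 2√5, so the distance is |20|/(2√5) = 2√5.

2√5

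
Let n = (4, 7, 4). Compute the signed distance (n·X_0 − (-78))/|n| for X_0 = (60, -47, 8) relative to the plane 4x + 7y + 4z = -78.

7/3

n·X_0 − (-78) = 21.
|n| = 9, so the signed distance is 21/9 = 7/3.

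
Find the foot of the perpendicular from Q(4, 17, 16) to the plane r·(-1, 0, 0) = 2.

n = (-1, 0, 0), |n|² = 1, and n·Q − 2 = -6.
t = -6/1 = -6, so the foot is Q − t·n = (4, 17, 16) − (-6)·(-1, 0, 0) = (-2, 17, 16).

(-2, 17, 16)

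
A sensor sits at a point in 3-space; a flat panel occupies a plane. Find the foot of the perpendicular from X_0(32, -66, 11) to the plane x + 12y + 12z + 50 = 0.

The perpendicular from X_0 has direction n = (1, 12, 12): r = (32, -66, 11) + λ(1, 12, 12).
Substitute into the plane: n·(X_0 + λn) = -50 gives -628 + 289λ = -50, so λ = 2.
Foot = (32, -66, 11) + 2·(1, 12, 12) = (34, -42, 35).

(34, -42, 35)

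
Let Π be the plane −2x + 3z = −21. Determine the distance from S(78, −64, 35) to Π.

30√13/13

d = |(-2)·78 + 3·35 − (-21)| / √(4 + 0 + 9) = |-30| / √13 = 30√13/13.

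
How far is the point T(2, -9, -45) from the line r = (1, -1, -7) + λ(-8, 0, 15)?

√353

Direction vector d = (-8, 0, 15).
AP = (1, -8, -38); AP·d = -578, |AP|² = 1509, |d|² = 289.
distance² = |AP|² − (AP·d)²/|d|² = 1509 − 334084/289 = 353, so the distance is √353.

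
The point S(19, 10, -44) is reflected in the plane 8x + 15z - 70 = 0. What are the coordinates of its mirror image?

(51, 10, 16)

n = (8, 0, 15), |n|² = 289, n·S − 70 = -578, so t = -578/289 = -2.
Foot F = S − (-2)·n = (35, 10, -14); the reflection is 2F − S = (51, 10, 16).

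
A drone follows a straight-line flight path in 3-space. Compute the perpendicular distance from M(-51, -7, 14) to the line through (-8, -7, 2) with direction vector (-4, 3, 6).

3√113

Direction vector d = (-4, 3, 6).
AP = (-43, 0, 12), and AP × d = (-36, 210, -129).
|AP × d|² = 62037 and |d|² = 61, so the distance is √(62037/61) = √1017 = 3√113.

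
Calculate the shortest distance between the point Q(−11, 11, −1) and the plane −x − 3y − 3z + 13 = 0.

6/√19

Normal vector n = (−1, −3, −3), and n·(−11, 11, −1) − (−13) = −6.
|n| = √(1 + 9 + 9) = √19, so the distance is |-6|/√19 = 6/√19.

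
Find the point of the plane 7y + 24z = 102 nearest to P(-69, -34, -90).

n = (0, 7, 24), |n|² = 625, and n·P − 102 = -2500.
t = -2500/625 = -4, so the foot is P − t·n = (-69, -34, -90) − (-4)·(0, 7, 24) = (-69, -6, 6).

(-69, -6, 6)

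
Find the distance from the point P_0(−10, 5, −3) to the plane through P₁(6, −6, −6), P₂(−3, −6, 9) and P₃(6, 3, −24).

P₁P₂ = (−9, 0, 15) and P₁P₃ = (0, 9, −18), so a normal is n = P₁P₂ × P₁P₃ = (−135, −162, −81).
n = (−135, −162, −81); n·P − 648 = 135; |n| = 27√70; distance = 135/(27√70) = 5/√70.

5/√70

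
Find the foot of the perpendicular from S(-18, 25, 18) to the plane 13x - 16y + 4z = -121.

The perpendicular from S has direction n = (13, -16, 4): r = (-18, 25, 18) + λ(13, -16, 4).
Substitute into the plane: n·(S + λn) = -121 gives -562 + 441λ = -121, so λ = 1.
Foot = (-18, 25, 18) + 1·(13, -16, 4) = (-5, 9, 22).

(-5, 9, 22)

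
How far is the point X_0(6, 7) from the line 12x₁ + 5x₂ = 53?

54/13

The normal to the line is n = (12, 5) with |n| = 13.
|n·X_0 − 53| = |107 − 53| = 54, so the distance is 54/13.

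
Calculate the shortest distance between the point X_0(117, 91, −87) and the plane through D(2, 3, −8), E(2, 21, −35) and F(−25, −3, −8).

DE = (0, 18, −27) and DF = (−27, −6, 0), so a normal is n = DE × DF = (−162, 729, 486).
d = |(-162)·117 + 729·91 + 486·(-87) − (-2025)| / √(26244 + 531441 + 236196) = |7128| / 891 = 8.

8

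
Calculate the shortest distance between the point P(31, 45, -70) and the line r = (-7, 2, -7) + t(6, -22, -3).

√6733

Direction vector d = (6, -22, -3).
AP = (38, 43, -63); AP·d = -529, |AP|² = 7262, |d|² = 529.
distance² = |AP|² − (AP·d)²/|d|² = 7262 − 279841/529 = 6733, so the distance is √6733.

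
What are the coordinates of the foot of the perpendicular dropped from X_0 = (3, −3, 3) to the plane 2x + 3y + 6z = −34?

The perpendicular from X_0 has direction n = (2, 3, 6): r = (3, −3, 3) + t(2, 3, 6).
Substitute into the plane: n·(X_0 + tn) = -34 gives 15 + 49t = -34, so t = -1.
Foot = (3, −3, 3) + (-1)·(2, 3, 6) = (1, −6, −3).

(1, -6, -3)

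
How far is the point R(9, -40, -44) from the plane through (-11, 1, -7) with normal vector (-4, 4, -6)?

11√17/17

The plane has equation n·(r − (-11, 1, -7)) = 0, i.e. n·r = 90.
Then n·(9, -40, -44) - 90 = -22.
|n| = √(16 + 16 + 36) = 2√17, so the distance is |-22|/(2√17) = 11√17/17.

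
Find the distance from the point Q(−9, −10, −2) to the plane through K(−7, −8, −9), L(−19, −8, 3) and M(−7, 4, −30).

2/3

KL = (−12, 0, 12) and KM = (0, 12, −21), so a normal is n = KL × KM = (−144, −252, −144).
Then n·(−9, −10, −2) − 4320 = −216.
|n| = √(20736 + 63504 + 20736) = 324, so the distance is |-216|/324 = 2/3.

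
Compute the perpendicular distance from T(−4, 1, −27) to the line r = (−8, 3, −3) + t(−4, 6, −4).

Direction vector d = (−4, 6, −4).
AP = (4, −2, −24), and AP × d = (152, 112, 16).
|AP × d|² = 35904 and |d|² = 68, so the distance is √(35904/68) = √528 = 4√33.

4√33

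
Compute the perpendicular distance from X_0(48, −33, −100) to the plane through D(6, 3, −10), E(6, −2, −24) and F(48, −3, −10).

DE = (0, −5, −14) and DF = (42, −6, 0), so a normal is n = DE × DF = (−84, −588, 210).
d = |(-84)·48 + (-588)·(-33) + 210·(-100) − (-4368)| / √(7056 + 345744 + 44100) = |-1260| / 630 = 2.

2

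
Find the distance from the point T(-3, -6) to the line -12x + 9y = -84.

22/5

d = |(-12)·(-3) + 9·(-6) − (-84)| / √(144 + 81) = |66|/15 = 22/5.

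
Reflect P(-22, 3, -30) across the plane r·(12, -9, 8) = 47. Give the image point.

n = (12, -9, 8), |n|² = 289, n·P − 47 = -578, so t = -578/289 = -2.
Foot F = P − (-2)·n = (2, -15, -14); the reflection is 2F − P = (26, -33, 2).

(26, -33, 2)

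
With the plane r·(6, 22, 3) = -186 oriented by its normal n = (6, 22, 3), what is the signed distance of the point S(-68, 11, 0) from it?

n·S − (-186) = 20.
|n| = 23, so the signed distance is 20/23.

20/23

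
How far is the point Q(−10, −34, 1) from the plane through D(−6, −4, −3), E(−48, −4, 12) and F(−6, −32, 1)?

8/5

DE = (−42, 0, 15) and DF = (0, −28, 4), so a normal is n = DE × DF = (420, 168, 1176).
Then n·(−10, −34, 1) − (−6720) = −2016.
|n| = √(176400 + 28224 + 1382976) = 1260, so the distance is |-2016|/1260 = 8/5.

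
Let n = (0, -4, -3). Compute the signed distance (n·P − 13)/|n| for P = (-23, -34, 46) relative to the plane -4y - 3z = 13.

n·P − 13 = -15.
|n| = 5, so the signed distance is -15/5 = -3.

-3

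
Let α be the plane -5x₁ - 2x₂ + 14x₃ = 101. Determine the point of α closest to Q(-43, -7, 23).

(-33, -3, -5)

The perpendicular from Q has direction n = (-5, -2, 14): r = (-43, -7, 23) + t(-5, -2, 14).
Substitute into the plane: n·(Q + tn) = 101 gives 551 + 225t = 101, so t = -2.
Foot = (-43, -7, 23) + (-2)·(-5, -2, 14) = (-33, -3, -5).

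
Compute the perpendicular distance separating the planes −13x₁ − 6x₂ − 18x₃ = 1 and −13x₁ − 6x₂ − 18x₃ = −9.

With common normal n = (−13, −6, −18) (|n| = 23), the distance is |1 − (-9)|/|n| = 10/23.

10/23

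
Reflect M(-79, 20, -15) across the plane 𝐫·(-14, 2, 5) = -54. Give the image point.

n = (-14, 2, 5), |n|² = 225, n·M − (-54) = 1125, so t = 1125/225 = 5.
Foot F = M − 5·n = (-9, 10, -40); the reflection is 2F − M = (61, 0, -65).

(61, 0, -65)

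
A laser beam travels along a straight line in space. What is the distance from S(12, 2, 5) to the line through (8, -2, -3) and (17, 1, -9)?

4√6

A direction vector is d = (9, 3, -6).
AP = (4, 4, 8); AP·d = 0, |AP|² = 96, |d|² = 126.
distance² = |AP|² − (AP·d)²/|d|² = 96 − 0/126 = 96, so the distance is 4√6.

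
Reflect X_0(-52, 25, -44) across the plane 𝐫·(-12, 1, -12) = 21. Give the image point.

n = (-12, 1, -12), |n|² = 289, n·X_0 − 21 = 1156, so t = 1156/289 = 4.
Foot F = X_0 − 4·n = (-4, 21, 4); the reflection is 2F − X_0 = (44, 17, 52).

(44, 17, 52)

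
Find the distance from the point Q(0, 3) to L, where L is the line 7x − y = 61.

d = |7·0 + (-1)·3 − 61| / √(49 + 1) = |-64|/(5√2) = 32√2/5.

32√2/5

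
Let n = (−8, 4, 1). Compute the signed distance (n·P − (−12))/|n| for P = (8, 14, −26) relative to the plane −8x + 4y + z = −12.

-22/9

n·P − (-12) = -22.
|n| = 9, so the signed distance is -22/9.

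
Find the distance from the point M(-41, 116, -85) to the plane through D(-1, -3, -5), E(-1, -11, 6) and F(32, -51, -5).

29/21

DE = (0, -8, 11) and DF = (33, -48, 0), so a normal is n = DE × DF = (528, 363, 264).
d = |528·(-41) + 363·116 + 264·(-85) − (-2937)| / √(278784 + 131769 + 69696) = |957| / 693 = 29/21.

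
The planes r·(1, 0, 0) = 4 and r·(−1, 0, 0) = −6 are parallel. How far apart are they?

2

Divide the second equation by -1 to match normals: x = 6.
With common normal n = (1, 0, 0) (|n| = 1), the distance is |4 − 6|/|n| = 2/1 = 2.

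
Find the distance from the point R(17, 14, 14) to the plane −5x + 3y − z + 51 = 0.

n = (−5, 3, −1); n·P − (-51) = -6; |n| = √35; distance = 6/√35.

6√35/35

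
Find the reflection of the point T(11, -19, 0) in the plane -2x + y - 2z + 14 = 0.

(-1, -13, -12)

n = (-2, 1, -2), |n|² = 9, n·T − (-14) = -27, so t = -27/9 = -3.
Foot F = T − (-3)·n = (5, -16, -6); the reflection is 2F − T = (-1, -13, -12).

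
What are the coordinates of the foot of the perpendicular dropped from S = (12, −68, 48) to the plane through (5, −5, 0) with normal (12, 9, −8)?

(48, -41, 24)

n = (12, 9, −8), |n|² = 289, and n·S − 15 = -867.
t = -867/289 = -3, so the foot is S − t·n = (12, −68, 48) − (-3)·(12, 9, −8) = (48, −41, 24).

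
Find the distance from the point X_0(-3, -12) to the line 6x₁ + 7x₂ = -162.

60/√85

The normal to the line is n = (6, 7) with |n| = √85.
|n·X_0 − (-162)| = |-102 − (-162)| = 60, so the distance is 60/√85.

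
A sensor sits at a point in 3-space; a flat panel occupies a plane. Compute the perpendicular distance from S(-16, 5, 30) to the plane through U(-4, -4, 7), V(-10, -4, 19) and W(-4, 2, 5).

UV = (-6, 0, 12) and UW = (0, 6, -2), so a normal is n = UV × UW = (-72, -12, -36).
Then n·(-16, 5, 30) - 84 = -72.
|n| = √(5184 + 144 + 1296) = 12√46, so the distance is |-72|/(12√46) = 3√46/23.

6/√46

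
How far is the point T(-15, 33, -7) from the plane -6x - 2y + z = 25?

8√41/41

Normal vector n = (-6, -2, 1), and n·(-15, 33, -7) - 25 = -8.
|n| = √(36 + 4 + 1) = √41, so the distance is |-8|/√41 = 8/√41.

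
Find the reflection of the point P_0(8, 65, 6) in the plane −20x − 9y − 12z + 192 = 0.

n = (−20, −9, −12), |n|² = 625, n·P_0 − (-192) = -625, so t = -625/625 = -1.
Foot F = P_0 − (-1)·n = (−12, 56, −6); the reflection is 2F − P_0 = (−32, 47, −18).

(-32, 47, -18)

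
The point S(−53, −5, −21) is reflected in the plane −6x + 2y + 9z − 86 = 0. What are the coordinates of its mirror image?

n = (−6, 2, 9), |n|² = 121, n·S − 86 = 33, so t = 33/121 = 3/11.
Foot F = S − (3/11)·n = (−565/11, −61/11, −258/11); the reflection is 2F − S = (−547/11, −67/11, −285/11).

(-547/11, -67/11, -285/11)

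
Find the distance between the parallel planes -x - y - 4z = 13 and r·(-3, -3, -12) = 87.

8√2/3

Divide the second equation by 3 to match normals: -x - y - 4z = 29.
With common normal n = (-1, -1, -4) (|n| = 3√2), the distance is |13 − 29|/|n| = 16/(3√2) = 8√2/3.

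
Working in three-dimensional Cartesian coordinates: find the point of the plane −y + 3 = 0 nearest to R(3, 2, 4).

(3, 3, 4)

The perpendicular from R has direction n = (0, −1, 0): r = (3, 2, 4) + λ(0, −1, 0).
Substitute into the plane: n·(R + λn) = -3 gives -2 + 1λ = -3, so λ = -1.
Foot = (3, 2, 4) + (-1)·(0, −1, 0) = (3, 3, 4).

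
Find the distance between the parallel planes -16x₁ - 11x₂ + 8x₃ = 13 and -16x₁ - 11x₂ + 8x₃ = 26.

13/21

With common normal n = (-16, -11, 8) (|n| = 21), the distance is |13 − 26|/|n| = 13/21.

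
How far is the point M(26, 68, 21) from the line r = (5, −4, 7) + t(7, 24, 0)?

14

Direction vector d = (7, 24, 0).
AP = (21, 72, 14), and AP × d = (−336, 98, 0).
|AP × d|² = 122500 and |d|² = 625, so the distance is √(122500/625) = √196 = 14.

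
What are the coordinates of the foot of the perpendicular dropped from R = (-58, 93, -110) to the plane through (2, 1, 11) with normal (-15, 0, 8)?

(-1046/17, 93, -1838/17)

n = (-15, 0, 8), |n|² = 289, and n·R − 58 = -68.
t = -68/289 = -4/17, so the foot is R − t·n = (-58, 93, -110) − (-4/17)·(-15, 0, 8) = (-1046/17, 93, -1838/17).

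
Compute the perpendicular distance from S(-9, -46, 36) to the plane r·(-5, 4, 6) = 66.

n = (-5, 4, 6); n·P − 66 = 11; |n| = √77; distance = 11/√77 = √77/7.

11/√77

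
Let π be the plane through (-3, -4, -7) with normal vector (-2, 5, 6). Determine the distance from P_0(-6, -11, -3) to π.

The plane has equation n·(r − (-3, -4, -7)) = 0, i.e. n·r = -56.
d = |(-2)·(-6) + 5·(-11) + 6·(-3) − (-56)| / √(4 + 25 + 36) = |-5| / √65 = 5/√65.

√65/13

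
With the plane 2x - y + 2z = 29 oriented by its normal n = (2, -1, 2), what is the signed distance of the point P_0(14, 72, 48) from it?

n·P_0 − 29 = 23.
|n| = 3, so the signed distance is 23/3.

23/3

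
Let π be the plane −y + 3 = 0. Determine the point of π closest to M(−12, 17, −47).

The perpendicular from M has direction n = (0, −1, 0): r = (−12, 17, −47) + t(0, −1, 0).
Substitute into the plane: n·(M + tn) = -3 gives -17 + 1t = -3, so t = 14.
Foot = (−12, 17, −47) + 14·(0, −1, 0) = (−12, 3, −47).

(-12, 3, -47)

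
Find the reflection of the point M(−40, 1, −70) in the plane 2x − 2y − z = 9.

(-92/3, -25/3, -224/3)

With n = (2, −2, −1), the signed offset is (n·M − 9)/|n|² = -21/9 = -7/3.
M' = M − 2t·n = (−40, 1, −70) − (-14/3)·(2, −2, −1) = (−92/3, −25/3, −224/3).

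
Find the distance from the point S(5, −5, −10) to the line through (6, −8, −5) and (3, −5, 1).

√29

A direction vector is d = (−3, 3, 6).
AP = (−1, 3, −5), and AP × d = (33, 21, 6).
|AP × d|² = 1566 and |d|² = 54, so the distance is √(1566/54) = √29.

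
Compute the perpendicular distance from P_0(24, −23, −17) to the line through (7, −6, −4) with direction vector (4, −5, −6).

3√6

Direction vector d = (4, −5, −6).
AP = (17, −17, −13); AP·d = 231, |AP|² = 747, |d|² = 77.
distance² = |AP|² − (AP·d)²/|d|² = 747 − 53361/77 = 54, so the distance is 3√6.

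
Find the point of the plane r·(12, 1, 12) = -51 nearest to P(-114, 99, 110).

(-2010/17, 1677/17, 1798/17)

The perpendicular from P has direction n = (12, 1, 12): r = (-114, 99, 110) + t(12, 1, 12).
Substitute into the plane: n·(P + tn) = -51 gives 51 + 289t = -51, so t = -6/17.
Foot = (-114, 99, 110) + (-6/17)·(12, 1, 12) = (-2010/17, 1677/17, 1798/17).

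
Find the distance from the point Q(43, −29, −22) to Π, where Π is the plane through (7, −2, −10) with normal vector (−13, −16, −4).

The plane has equation n·(r − (7, −2, −10)) = 0, i.e. n·r = -19.
Then n·(43, −29, −22) − (−19) = 12.
|n| = √(169 + 256 + 16) = 21, so the distance is |12|/21 = 4/7.

4/7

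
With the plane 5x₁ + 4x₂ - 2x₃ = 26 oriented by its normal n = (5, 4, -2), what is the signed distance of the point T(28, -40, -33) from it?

4√5/3

n·T − 26 = 20.
|n| = 3√5, so the signed distance is 4√5/3.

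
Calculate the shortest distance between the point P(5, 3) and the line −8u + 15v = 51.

The normal to the line is n = (−8, 15) with |n| = 17.
|n·P − 51| = |5 − 51| = 46, so the distance is 46/17.

46/17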